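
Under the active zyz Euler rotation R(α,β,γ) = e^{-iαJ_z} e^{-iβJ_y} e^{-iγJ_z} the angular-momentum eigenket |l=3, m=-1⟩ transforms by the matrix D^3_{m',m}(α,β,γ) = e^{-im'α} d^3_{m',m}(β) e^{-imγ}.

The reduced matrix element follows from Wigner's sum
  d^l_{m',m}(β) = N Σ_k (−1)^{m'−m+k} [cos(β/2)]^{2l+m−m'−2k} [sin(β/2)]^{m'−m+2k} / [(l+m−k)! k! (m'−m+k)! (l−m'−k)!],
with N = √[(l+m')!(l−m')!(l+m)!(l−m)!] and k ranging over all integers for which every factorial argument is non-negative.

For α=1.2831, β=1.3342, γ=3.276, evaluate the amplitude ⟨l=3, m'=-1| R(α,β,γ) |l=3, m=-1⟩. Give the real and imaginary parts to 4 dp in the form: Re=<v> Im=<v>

D^3_{-1,-1}(1.2831,1.3342,3.276) = e^{-i·-1·1.2831}·d^3_{-1,-1}(1.3342)·e^{-i·-1·3.276}. Compute d first:
With c≡cos(β/2)=0.785619 and s≡sin(β/2)=0.618710, N=[2·24·2·24]^{1/2}=48.000000
k: max(0,(-1)−(-1))=0 … min(3+(-1),3−(-1))=2
  k=0: (−1)^0·48.0000/(48)·0.7856^6·0.6187^0 = +0.235111
  k=1: (−1)^1·48.0000/(6)·0.7856^4·0.6187^2 = -1.166576
  k=2: (−1)^2·48.0000/(8)·0.7856^2·0.6187^4 = +0.542656
d^3_{-1,-1}(1.3342) = +0.235111 -1.166576 +0.542656 = -0.388809
Phases: e^{-i·(-1)·1.2831}=+0.283744+0.958900i, e^{-i·(-1)·3.276}=-0.990981-0.134003i ⇒ D=+0.059367+0.384250i

Re=0.0594 Im=0.3842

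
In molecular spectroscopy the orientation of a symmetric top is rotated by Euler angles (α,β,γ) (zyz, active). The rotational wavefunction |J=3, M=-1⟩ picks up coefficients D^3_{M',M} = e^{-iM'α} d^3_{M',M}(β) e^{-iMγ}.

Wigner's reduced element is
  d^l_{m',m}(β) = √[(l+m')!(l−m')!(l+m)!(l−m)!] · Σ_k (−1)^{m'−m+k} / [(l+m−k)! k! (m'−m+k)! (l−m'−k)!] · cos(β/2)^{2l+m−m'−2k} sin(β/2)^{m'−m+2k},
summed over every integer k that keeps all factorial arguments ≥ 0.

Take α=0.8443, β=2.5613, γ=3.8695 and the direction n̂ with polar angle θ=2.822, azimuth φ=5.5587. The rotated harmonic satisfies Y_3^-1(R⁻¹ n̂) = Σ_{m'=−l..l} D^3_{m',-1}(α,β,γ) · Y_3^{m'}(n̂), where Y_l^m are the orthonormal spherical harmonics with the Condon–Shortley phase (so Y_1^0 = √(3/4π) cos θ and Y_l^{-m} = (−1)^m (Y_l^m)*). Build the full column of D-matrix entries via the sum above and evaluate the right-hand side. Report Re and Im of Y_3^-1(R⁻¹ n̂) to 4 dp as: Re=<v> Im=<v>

Need the full column D^3_{m',-1} for m'=−3..3 at α=0.8443, β=2.5613, γ=3.8695.
cos(β/2)=0.286092, sin(β/2)=0.958202
d^3_{-3,-1}: single k=2 term ⇒ +0.023822;  D = +0.023653+0.002833i
d^3_{-2,-1}: k∈[1..2] ⇒ +0.005807 -0.130293 = -0.124485;  D = -0.093170+0.082559i
d^3_{-1,-1}: k∈[0..2] ⇒ +0.000548 -0.049207 +0.413992 = +0.365333;  D = +0.000515-0.365333i
d^3_{0,-1}: k∈[0..2] ⇒ -0.006362 +0.214093 -0.800539 = -0.592808;  D = +0.442571+0.394400i
d^3_{1,-1}: k∈[0..2] ⇒ +0.036905 -0.551990 +0.774003 = +0.258918;  D = -0.257167+0.030068i
d^3_{2,-1}: k∈[0..1] ⇒ -0.130293 +0.730789 = +0.600496;  D = -0.344056+0.492160i
d^3_{3,-1}: single k=0 term ⇒ +0.267231;  D = +0.062014+0.259936i
Y_3^{m'}(θ=2.822,φ=5.5587) and Σ D·Y over m':
  (+0.0237+0.0028i)·(-0.0073+0.0107i)  (-0.0932+0.0826i)·(-0.0116-0.0951i)  (+0.0005-0.3653i)·(+0.2666+0.2360i)  (+0.4426+0.3944i)·(-0.5337+0.0000i)  (-0.2572+0.0301i)·(-0.2666+0.2360i)  (-0.3441+0.4922i)·(-0.0116+0.0951i)  (+0.0620+0.2599i)·(+0.0073+0.0107i)
Y_3^-1(R⁻¹ n̂) = -0.124761-0.404212i

Re=-0.1248 Im=-0.4042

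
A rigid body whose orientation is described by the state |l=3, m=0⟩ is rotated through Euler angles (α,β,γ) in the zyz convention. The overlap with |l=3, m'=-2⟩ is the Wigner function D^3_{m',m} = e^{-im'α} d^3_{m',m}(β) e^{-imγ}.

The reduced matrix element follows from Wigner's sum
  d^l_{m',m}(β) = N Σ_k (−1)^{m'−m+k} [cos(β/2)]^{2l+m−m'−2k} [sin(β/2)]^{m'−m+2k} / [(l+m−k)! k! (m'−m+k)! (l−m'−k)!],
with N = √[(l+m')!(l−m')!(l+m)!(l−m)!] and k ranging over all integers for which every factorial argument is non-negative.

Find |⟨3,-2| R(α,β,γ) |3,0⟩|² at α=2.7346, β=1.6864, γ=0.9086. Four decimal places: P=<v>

First d^3_{-2,0}(β=1.6864), then the phase factors e^{-i(-2)α} and e^{-i(0)γ}:
With c≡cos(β/2)=0.665077 and s≡sin(β/2)=0.746775, N=[1·120·6·6]^{1/2}=65.726707
The bounds max(0,m−m')=2 and min(l+m,l−m')=3 give 2 terms
  k=2: (−1)^0·65.7267/(12)·0.6651^4·0.7468^2 = +0.597622
  k=3: (−1)^1·65.7267/(12)·0.6651^2·0.7468^4 = -0.753466
d^3_{-2,0}(1.6864) = +0.597622 -0.753466 = -0.155843
|D^3_{-2,0}|² = |d^3_{-2,0}(β)|² = (-0.155843)² = 0.024287 (the z-rotation phases have unit modulus)

P=0.0243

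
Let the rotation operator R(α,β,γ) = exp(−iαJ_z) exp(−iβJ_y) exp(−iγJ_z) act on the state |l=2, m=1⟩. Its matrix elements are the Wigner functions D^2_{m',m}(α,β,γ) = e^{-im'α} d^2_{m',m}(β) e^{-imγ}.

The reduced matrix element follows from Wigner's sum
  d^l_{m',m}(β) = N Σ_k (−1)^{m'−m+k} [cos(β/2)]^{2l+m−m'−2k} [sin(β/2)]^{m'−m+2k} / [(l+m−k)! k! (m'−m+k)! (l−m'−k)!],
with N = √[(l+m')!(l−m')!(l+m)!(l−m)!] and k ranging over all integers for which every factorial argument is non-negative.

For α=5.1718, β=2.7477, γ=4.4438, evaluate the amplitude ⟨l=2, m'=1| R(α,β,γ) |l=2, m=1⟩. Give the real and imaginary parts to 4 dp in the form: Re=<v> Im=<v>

Re=0.1070 Im=-0.0207

Split into d^2_{1,1}(β=2.7477) × two z-phases.
c=cos(2.7477/2)=0.195676, s=sin(2.7477/2)=0.980669; N=√[6·1·6·1]=6.000000
Admissible k: 0..1 (factorial args all ≥0)
  k=0: (−1)^0·6.0000/(6)·0.1957^4·0.9807^0 = +0.001466
  k=1: (−1)^1·6.0000/(2)·0.1957^2·0.9807^2 = -0.110469
d^2_{1,1}(2.7477) = +0.001466 -0.110469 = -0.109003
Attach z-rotation phases: D = e^{-i(1)(5.1718)}·(-0.109003)·e^{-i(1)(4.4438)} = +0.107024-0.020674i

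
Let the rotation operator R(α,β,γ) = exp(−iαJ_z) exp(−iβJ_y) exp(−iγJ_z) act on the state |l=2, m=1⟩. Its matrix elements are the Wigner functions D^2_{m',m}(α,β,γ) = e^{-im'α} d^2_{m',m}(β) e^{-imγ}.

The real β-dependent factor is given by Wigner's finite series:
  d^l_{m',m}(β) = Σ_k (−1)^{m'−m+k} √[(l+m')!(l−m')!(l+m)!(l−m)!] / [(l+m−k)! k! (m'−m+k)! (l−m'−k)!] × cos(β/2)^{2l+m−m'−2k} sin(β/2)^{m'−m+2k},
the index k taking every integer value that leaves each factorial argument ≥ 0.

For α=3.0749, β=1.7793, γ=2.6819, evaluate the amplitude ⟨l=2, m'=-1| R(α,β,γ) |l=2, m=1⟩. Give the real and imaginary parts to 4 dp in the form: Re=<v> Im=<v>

D^2_{-1,1}(3.0749,1.7793,2.6819) = e^{-i·-1·3.0749}·d^2_{-1,1}(1.7793)·e^{-i·1·2.6819}. Compute d first:
c=cos(1.7793/2)=0.629684, s=sin(1.7793/2)=0.776851; N=√[1·6·6·1]=6.000000
The bounds max(0,m−m')=2 and min(l+m,l−m')=3 give 2 terms
  k=2: (−1)^0·6.0000/(2)·0.6297^2·0.7769^2 = +0.717864
  k=3: (−1)^1·6.0000/(6)·0.6297^0·0.7769^4 = -0.364210
d^2_{-1,1}(1.7793) = +0.717864 -0.364210 = +0.353654
Phases: e^{-i·(-1)·3.0749}=-0.997777+0.066643i, e^{-i·(1)·2.6819}=-0.896189-0.443673i ⇒ D=+0.326693+0.135436i

Re=0.3267 Im=0.1354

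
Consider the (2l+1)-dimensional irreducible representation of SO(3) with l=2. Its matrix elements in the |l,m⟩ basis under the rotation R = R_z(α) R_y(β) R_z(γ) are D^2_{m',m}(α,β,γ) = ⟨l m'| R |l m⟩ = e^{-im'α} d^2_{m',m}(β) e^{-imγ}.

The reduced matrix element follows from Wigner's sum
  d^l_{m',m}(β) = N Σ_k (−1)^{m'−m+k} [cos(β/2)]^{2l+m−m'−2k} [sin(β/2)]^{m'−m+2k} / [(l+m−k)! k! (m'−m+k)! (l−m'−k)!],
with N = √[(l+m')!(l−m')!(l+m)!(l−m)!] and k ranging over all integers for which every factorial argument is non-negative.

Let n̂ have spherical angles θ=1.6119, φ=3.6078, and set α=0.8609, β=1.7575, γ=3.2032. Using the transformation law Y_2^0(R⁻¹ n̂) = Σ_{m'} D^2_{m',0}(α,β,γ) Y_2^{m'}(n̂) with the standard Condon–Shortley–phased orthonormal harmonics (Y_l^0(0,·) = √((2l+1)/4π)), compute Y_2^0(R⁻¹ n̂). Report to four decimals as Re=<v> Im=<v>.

Need the full column D^2_{m',0} for m'=−2..2 at α=0.8609, β=1.7575, γ=3.2032.
cos(β/2)=0.638114, sin(β/2)=0.769942
d^2_{-2,0}: single k=2 term ⇒ +0.591273;  D = -0.088945+0.584545i
d^2_{-1,0}: k∈[1..2] ⇒ +0.490037 -0.713424 = -0.223387;  D = -0.145594-0.169424i
d^2_{0,0}: k∈[0..2] ⇒ +0.165803 -0.965545 +0.351424 = -0.448317;  D = -0.448317+0.000000i
d^2_{1,0}: k∈[0..1] ⇒ -0.490037 +0.713424 = +0.223387;  D = +0.145594-0.169424i
d^2_{2,0}: single k=0 term ⇒ +0.591273;  D = -0.088945-0.584545i
Y_2^{m'}(θ=1.6119,φ=3.6078) and Σ D·Y over m':
  (-0.0889+0.5845i)·(+0.2298-0.3097i)  (-0.1456-0.1694i)·(+0.0283-0.0143i)  (-0.4483+0.0000i)·(-0.3138+0.0000i)  (+0.1456-0.1694i)·(-0.0283-0.0143i)  (-0.0889-0.5845i)·(+0.2298+0.3097i)
Y_2^0(R⁻¹ n̂) = +0.448761+0.000000i

Re=0.4488 Im=0.0000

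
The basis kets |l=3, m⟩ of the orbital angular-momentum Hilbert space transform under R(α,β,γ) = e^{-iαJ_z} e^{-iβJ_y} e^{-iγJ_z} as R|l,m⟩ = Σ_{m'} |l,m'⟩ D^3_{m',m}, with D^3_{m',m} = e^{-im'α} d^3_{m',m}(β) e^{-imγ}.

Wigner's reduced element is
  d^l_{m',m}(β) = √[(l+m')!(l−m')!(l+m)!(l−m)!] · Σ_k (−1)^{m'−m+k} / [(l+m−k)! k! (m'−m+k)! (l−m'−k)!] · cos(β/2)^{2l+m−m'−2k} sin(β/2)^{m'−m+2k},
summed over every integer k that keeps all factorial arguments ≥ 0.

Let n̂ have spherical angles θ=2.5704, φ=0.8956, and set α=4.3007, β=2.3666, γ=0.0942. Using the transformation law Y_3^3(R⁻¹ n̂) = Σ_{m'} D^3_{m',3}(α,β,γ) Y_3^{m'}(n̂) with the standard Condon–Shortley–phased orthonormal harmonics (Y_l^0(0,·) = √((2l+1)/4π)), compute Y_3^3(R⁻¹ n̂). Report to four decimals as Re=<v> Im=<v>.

Need the full column D^3_{m',3} for m'=−3..3 at α=4.3007, β=2.3666, γ=0.0942.
cos(β/2)=0.377872, sin(β/2)=0.925858
d^3_{-3,3}: single k=6 term ⇒ +0.629892;  D = +0.629004+0.033450i
d^3_{-2,3}: single k=5 term ⇒ +0.629712;  D = -0.282275+0.562901i
d^3_{-1,3}: single k=4 term ⇒ +0.406361;  D = -0.260005-0.312292i
d^3_{0,3}: single k=3 term ⇒ +0.191505;  D = +0.183909-0.053402i
d^3_{1,3}: single k=2 term ⇒ +0.067688;  D = -0.008714+0.067125i
d^3_{2,3}: single k=1 term ⇒ +0.017472;  D = -0.014979-0.008995i
d^3_{3,3}: single k=0 term ⇒ +0.002911;  D = +0.002372-0.001688i
Y_3^{m'}(θ=2.5704,φ=0.8956) and Σ D·Y over m':
  (+0.6290+0.0335i)·(-0.0592-0.0290i)  (-0.2823+0.5629i)·(+0.0549+0.2452i)  (-0.2600-0.3123i)·(+0.2772-0.3462i)  (+0.1839-0.0534i)·(-0.1691+0.0000i)  (-0.0087+0.0671i)·(-0.2772-0.3462i)  (-0.0150-0.0090i)·(+0.0549-0.2452i)  (+0.0024-0.0017i)·(+0.0592-0.0290i)
Y_3^3(R⁻¹ n̂) = -0.378408-0.058604i

Re=-0.3784 Im=-0.0586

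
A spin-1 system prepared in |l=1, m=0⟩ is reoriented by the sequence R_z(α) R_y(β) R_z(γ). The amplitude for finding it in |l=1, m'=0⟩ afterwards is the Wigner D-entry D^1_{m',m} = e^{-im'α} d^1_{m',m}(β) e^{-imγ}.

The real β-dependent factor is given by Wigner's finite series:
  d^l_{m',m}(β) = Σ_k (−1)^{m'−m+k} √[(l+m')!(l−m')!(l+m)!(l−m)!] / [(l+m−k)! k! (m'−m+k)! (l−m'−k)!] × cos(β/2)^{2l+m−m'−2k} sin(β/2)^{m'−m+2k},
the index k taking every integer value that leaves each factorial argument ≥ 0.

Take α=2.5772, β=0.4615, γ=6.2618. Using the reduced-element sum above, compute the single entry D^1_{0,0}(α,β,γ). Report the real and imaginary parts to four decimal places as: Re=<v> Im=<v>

Re=0.8954 Im=0.0000

D^1_{0,0}(2.5772,0.4615,6.2618) = e^{-i·0·2.5772}·d^1_{0,0}(0.4615)·e^{-i·0·6.2618}. Compute d first:
c=cos(0.4615/2)=0.973495, s=sin(0.4615/2)=0.228708; N=√[1·1·1·1]=1.000000
The bounds max(0,m−m')=0 and min(l+m,l−m')=1 give 2 terms
  k=0: (−1)^0·1.0000/(1)·0.9735^2·0.2287^0 = +0.947693
  k=1: (−1)^1·1.0000/(1)·0.9735^0·0.2287^2 = -0.052307
d^1_{0,0}(0.4615) = +0.947693 -0.052307 = +0.895386
Attach z-rotation phases: D = e^{-i(0)(2.5772)}·(+0.895386)·e^{-i(0)(6.2618)} = +0.895386+0.000000i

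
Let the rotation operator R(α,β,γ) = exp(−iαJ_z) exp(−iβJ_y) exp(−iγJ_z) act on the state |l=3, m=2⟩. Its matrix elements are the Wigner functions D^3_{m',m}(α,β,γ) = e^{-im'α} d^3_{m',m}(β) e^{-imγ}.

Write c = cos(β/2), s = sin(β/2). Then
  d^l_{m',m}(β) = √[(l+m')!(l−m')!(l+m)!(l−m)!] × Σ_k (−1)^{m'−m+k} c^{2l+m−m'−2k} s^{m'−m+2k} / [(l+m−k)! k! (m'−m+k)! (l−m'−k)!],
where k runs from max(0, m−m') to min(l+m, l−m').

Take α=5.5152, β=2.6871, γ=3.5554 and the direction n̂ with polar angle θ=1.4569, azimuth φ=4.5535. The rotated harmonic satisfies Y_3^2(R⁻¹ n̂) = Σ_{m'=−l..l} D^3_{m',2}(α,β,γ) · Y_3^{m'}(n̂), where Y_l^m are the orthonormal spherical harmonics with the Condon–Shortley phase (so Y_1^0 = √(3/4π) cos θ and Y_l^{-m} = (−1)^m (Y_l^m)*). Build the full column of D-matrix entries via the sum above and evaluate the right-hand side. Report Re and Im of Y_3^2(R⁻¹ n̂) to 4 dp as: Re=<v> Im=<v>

Re=0.0657 Im=0.1319

Need the full column D^3_{m',2} for m'=−3..3 at α=5.5152, β=2.6871, γ=3.5554.
cos(β/2)=0.225296, sin(β/2)=0.974290
d^3_{-3,2}: single k=5 term ⇒ +0.484474;  D = -0.484450-0.004855i
d^3_{-2,2}: k∈[4..5] ⇒ +0.228680 -0.855324 = -0.626644;  D = +0.446367+0.439817i
d^3_{-1,2}: k∈[3..4] ⇒ +0.066889 -0.625453 = -0.558564;  D = +0.013853+0.558393i
d^3_{0,2}: k∈[2..3] ⇒ +0.013395 -0.250507 = -0.237112;  D = -0.160438+0.174590i
d^3_{1,2}: k∈[1..2] ⇒ +0.001788 -0.066889 = -0.065100;  D = -0.064985+0.003880i
d^3_{2,2}: k∈[0..1] ⇒ +0.000131 -0.012228 = -0.012097;  D = -0.009187-0.007870i
d^3_{3,2}: single k=0 term ⇒ -0.001385;  D = -0.000131-0.001379i
Y_3^{m'}(θ=1.4569,φ=4.5535) and Σ D·Y over m':
  (-0.4844-0.0049i)·(+0.1877-0.3636i)  (+0.4464+0.4398i)·(-0.1089-0.0358i)  (+0.0139+0.5584i)·(+0.0475-0.2966i)  (-0.1604+0.1746i)·(-0.1245+0.0000i)  (-0.0650+0.0039i)·(-0.0475-0.2966i)  (-0.0092-0.0079i)·(-0.1089+0.0358i)  (-0.0001-0.0014i)·(-0.1877-0.3636i)
Y_3^2(R⁻¹ n̂) = +0.065707+0.131937i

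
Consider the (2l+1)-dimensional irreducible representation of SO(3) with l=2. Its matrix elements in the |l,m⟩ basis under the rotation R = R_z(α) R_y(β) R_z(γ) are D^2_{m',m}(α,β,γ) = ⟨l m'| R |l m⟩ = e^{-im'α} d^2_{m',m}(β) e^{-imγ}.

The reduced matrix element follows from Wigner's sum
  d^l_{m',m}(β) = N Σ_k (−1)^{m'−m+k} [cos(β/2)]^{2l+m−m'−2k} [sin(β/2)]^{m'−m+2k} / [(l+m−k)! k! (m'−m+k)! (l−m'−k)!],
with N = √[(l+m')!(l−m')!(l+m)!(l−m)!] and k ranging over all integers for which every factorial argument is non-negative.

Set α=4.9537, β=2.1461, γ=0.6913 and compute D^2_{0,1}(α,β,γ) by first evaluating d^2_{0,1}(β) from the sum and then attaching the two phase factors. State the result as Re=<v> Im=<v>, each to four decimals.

D^2_{0,1}(4.9537,2.1461,0.6913) = e^{-i·0·4.9537}·d^2_{0,1}(2.1461)·e^{-i·1·0.6913}. Compute d first:
Half-angle: c=0.477447, s=0.878661. N=√(2·2·6·1)=4.898979
k∈{1,2} keeps every argument non-negative
  k=1: (−1)^0·4.8990/(2)·0.4774^3·0.8787^1 = +0.234245
  k=2: (−1)^1·4.8990/(2)·0.4774^1·0.8787^3 = -0.793349
d^2_{0,1}(2.1461) = +0.234245 -0.793349 = -0.559103
Attach z-rotation phases: D = e^{-i(0)(4.9537)}·(-0.559103)·e^{-i(1)(0.6913)} = -0.430743+0.356450i

Re=-0.4307 Im=0.3565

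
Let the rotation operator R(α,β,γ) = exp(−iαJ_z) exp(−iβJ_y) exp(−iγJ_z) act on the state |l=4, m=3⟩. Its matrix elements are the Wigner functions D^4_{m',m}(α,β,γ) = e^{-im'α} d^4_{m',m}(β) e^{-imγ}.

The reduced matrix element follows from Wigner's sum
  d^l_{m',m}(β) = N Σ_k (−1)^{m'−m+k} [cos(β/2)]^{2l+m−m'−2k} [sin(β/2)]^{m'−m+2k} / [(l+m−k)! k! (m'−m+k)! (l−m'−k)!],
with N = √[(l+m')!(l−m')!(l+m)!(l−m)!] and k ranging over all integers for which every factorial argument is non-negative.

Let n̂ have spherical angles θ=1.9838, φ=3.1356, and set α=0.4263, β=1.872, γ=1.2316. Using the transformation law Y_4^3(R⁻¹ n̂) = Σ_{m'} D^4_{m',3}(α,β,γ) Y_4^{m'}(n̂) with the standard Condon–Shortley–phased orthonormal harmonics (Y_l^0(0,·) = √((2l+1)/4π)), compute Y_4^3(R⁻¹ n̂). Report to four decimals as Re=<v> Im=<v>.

Need the full column D^4_{m',3} for m'=−4..4 at α=0.4263, β=1.872, γ=1.2316.
cos(β/2)=0.593014, sin(β/2)=0.805192
d^4_{-4,3}: single k=7 term ⇒ +0.368051;  D = -0.149674-0.336242i
d^4_{-3,3}: k∈[6..7] ⇒ +0.670850 -0.176684 = +0.494166;  D = -0.369656-0.327955i
d^4_{-2,3}: k∈[5..6] ⇒ +0.792278 -0.486885 = +0.305393;  D = -0.291808-0.090073i
d^4_{-1,3}: k∈[4..5] ⇒ +0.687664 -0.760673 = -0.073009;  D = +0.072421-0.009240i
d^4_{0,3}: k∈[3..4] ⇒ +0.452987 -0.835134 = -0.382147;  D = +0.325147-0.200787i
d^4_{1,3}: k∈[2..3] ⇒ +0.223799 -0.687664 = -0.463865;  D = +0.258573-0.385112i
d^4_{2,3}: k∈[1..2] ⇒ +0.077699 -0.429742 = -0.352043;  D = +0.057820-0.347262i
d^4_{3,3}: k∈[0..1] ⇒ +0.015294 -0.197372 = -0.182078;  D = -0.047039-0.175897i
d^4_{4,3}: single k=0 term ⇒ -0.058735;  D = -0.037279-0.045388i
Y_4^{m'}(θ=1.9838,φ=3.1356) and Σ D·Y over m':
  (-0.1497-0.3362i)·(+0.3114+0.0075i)  (-0.3697-0.3280i)·(+0.3859+0.0069i)  (-0.2918-0.0901i)·(+0.0358+0.0004i)  (+0.0724-0.0092i)·(-0.3256-0.0020i)  (+0.3251-0.2008i)·(-0.0978+0.0000i)  (+0.2586-0.3851i)·(+0.3256-0.0020i)  (+0.0578-0.3473i)·(+0.0358-0.0004i)  (-0.0470-0.1759i)·(-0.3859+0.0069i)  (-0.0373-0.0454i)·(+0.3114-0.0075i)
Y_4^3(R⁻¹ n̂) = -0.157497-0.300455i

Re=-0.1575 Im=-0.3005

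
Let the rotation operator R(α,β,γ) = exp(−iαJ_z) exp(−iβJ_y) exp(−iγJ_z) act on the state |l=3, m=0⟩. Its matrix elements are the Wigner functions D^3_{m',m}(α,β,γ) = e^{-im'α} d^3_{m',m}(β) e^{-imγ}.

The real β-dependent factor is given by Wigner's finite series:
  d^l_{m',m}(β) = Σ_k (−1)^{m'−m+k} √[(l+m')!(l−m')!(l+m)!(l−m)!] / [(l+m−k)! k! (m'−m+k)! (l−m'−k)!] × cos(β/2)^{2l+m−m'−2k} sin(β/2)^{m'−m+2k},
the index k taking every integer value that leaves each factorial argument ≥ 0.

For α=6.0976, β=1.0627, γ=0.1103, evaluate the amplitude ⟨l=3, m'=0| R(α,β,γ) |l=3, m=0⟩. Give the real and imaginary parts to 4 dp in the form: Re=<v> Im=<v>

First d^3_{0,0}(β=1.0627), then the phase factors e^{-i(0)α} and e^{-i(0)γ}:
With c≡cos(β/2)=0.862124 and s≡sin(β/2)=0.506698, N=[6·6·6·6]^{1/2}=36.000000
k: max(0,(0)−(0))=0 … min(3+(0),3−(0))=3
  k=0: (−1)^0·36.0000/(36)·0.8621^6·0.5067^0 = +0.410599
  k=1: (−1)^1·36.0000/(4)·0.8621^4·0.5067^2 = -1.276494
  k=2: (−1)^2·36.0000/(4)·0.8621^2·0.5067^4 = +0.440938
  k=3: (−1)^3·36.0000/(36)·0.8621^0·0.5067^6 = -0.016924
d^3_{0,0}(1.0627) = +0.410599 -1.276494 +0.440938 -0.016924 = -0.441881
D = (+1.000000+0.000000i)·(-0.441881)·(+1.000000+0.000000i) = -0.441881+0.000000i

Re=-0.4419 Im=0.0000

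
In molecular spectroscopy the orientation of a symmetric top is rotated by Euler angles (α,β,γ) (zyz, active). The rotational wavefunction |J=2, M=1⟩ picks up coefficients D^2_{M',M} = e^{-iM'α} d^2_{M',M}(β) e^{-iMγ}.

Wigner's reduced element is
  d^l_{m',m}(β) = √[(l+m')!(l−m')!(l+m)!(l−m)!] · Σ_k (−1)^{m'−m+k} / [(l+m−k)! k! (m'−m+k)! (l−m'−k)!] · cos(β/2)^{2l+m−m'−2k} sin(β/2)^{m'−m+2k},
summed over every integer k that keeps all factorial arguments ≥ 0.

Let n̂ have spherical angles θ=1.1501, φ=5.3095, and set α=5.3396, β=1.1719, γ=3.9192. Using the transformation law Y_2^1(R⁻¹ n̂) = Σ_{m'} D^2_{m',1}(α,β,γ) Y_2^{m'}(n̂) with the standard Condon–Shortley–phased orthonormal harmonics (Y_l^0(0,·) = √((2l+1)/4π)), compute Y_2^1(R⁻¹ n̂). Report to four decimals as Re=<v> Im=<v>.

Need the full column D^2_{m',1} for m'=−2..2 at α=5.3396, β=1.1719, γ=3.9192.
cos(β/2)=0.833187, sin(β/2)=0.552991
d^2_{-2,1}: single k=3 term ⇒ +0.281791;  D = +0.250360+0.129328i
d^2_{-1,1}: k∈[2..3] ⇒ +0.636858 -0.093513 = +0.543345;  D = +0.081409+0.537212i
d^2_{0,1}: k∈[1..2] ⇒ +0.783468 -0.345122 = +0.438346;  D = -0.312363+0.307533i
d^2_{1,1}: k∈[0..1] ⇒ +0.481915 -0.636858 = -0.154943;  D = +0.152814+0.025599i
d^2_{2,1}: single k=0 term ⇒ -0.639699;  D = +0.284700+0.572853i
Y_2^{m'}(θ=1.1501,φ=5.3095) and Σ D·Y over m':
  (+0.2504+0.1293i)·(-0.1184+0.2993i)  (+0.0814+0.5372i)·(+0.1619+0.2382i)  (-0.3124+0.3075i)·(-0.1576+0.0000i)  (+0.1528+0.0256i)·(-0.1619+0.2382i)  (+0.2847+0.5729i)·(-0.1184-0.2993i)
Y_2^1(R⁻¹ n̂) = -0.026961-0.003220i

Re=-0.0270 Im=-0.0032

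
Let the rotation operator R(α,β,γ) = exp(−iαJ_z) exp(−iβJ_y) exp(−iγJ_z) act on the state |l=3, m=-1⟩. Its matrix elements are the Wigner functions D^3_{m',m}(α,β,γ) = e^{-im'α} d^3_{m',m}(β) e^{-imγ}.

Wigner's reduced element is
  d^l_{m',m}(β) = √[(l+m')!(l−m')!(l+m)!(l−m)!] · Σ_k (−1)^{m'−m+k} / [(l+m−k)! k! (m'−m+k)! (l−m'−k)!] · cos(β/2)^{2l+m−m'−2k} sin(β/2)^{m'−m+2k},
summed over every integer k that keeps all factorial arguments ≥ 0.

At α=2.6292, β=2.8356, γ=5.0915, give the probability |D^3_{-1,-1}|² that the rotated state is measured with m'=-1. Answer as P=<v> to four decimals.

P=0.0166

Split into d^3_{-1,-1}(β=2.8356) × two z-phases.
c=cos(2.8356/2)=0.152400, s=sin(2.8356/2)=0.988319; N=√[2·24·2·24]=48.000000
k∈{0,1,2} keeps every argument non-negative
  k=0: (−1)^0·48.0000/(48)·0.1524^6·0.9883^0 = +0.000013
  k=1: (−1)^1·48.0000/(6)·0.1524^4·0.9883^2 = -0.004215
  k=2: (−1)^2·48.0000/(8)·0.1524^2·0.9883^4 = +0.132957
d^3_{-1,-1}(2.8356) = +0.000013 -0.004215 +0.132957 = +0.128754
|D^3_{-1,-1}|² = |d^3_{-1,-1}(β)|² = (+0.128754)² = 0.016578 (the z-rotation phases have unit modulus)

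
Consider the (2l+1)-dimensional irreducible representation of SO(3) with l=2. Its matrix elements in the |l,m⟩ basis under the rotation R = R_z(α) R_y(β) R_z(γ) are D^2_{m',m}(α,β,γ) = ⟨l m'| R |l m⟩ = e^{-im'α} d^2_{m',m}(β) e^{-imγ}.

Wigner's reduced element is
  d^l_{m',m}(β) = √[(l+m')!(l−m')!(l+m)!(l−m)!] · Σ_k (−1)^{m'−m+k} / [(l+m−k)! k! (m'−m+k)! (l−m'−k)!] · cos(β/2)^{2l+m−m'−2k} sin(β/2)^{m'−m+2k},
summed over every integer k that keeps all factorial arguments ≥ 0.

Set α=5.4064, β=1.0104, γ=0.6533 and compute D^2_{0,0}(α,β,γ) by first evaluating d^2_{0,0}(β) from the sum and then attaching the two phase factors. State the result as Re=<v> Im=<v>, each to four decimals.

Split into d^2_{0,0}(β=1.0104) × two z-phases.
c=cos(1.0104/2)=0.875078, s=sin(1.0104/2)=0.483982; N=√[2·2·2·2]=4.000000
The bounds max(0,m−m')=0 and min(l+m,l−m')=2 give 3 terms
  k=0: (−1)^0·4.0000/(4)·0.8751^4·0.4840^0 = +0.586390
  k=1: (−1)^1·4.0000/(1)·0.8751^2·0.4840^2 = -0.717484
  k=2: (−1)^2·4.0000/(4)·0.8751^0·0.4840^4 = +0.054868
d^2_{0,0}(1.0104) = +0.586390 -0.717484 +0.054868 = -0.076227
D = (+1.000000+0.000000i)·(-0.076227)·(+1.000000+0.000000i) = -0.076227+0.000000i

Re=-0.0762 Im=0.0000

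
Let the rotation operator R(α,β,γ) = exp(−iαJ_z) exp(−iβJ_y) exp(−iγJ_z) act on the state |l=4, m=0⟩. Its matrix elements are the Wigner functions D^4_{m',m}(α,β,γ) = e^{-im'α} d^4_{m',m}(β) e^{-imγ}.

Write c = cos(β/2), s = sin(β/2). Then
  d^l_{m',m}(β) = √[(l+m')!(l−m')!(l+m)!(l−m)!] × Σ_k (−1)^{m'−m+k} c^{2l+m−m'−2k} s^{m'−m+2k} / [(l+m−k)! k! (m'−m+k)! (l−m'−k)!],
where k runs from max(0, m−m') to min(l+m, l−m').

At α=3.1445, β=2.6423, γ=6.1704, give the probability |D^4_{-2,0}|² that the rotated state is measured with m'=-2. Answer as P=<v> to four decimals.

First d^4_{-2,0}(β=2.6423), then the phase factors e^{-i(-2)α} and e^{-i(0)γ}:
With c≡cos(β/2)=0.247061 and s≡sin(β/2)=0.969000, N=[2·720·24·24]^{1/2}=910.735966
The bounds max(0,m−m')=2 and min(l+m,l−m')=4 give 3 terms
  k=2: (−1)^0·910.7360/(96)·0.2471^6·0.9690^2 = +0.002026
  k=3: (−1)^1·910.7360/(36)·0.2471^4·0.9690^4 = -0.083100
  k=4: (−1)^2·910.7360/(96)·0.2471^2·0.9690^6 = +0.479372
d^4_{-2,0}(2.6423) = +0.002026 -0.083100 +0.479372 = +0.398298
|D^4_{-2,0}|² = |d^4_{-2,0}(β)|² = (+0.398298)² = 0.158641 (the z-rotation phases have unit modulus)

P=0.1586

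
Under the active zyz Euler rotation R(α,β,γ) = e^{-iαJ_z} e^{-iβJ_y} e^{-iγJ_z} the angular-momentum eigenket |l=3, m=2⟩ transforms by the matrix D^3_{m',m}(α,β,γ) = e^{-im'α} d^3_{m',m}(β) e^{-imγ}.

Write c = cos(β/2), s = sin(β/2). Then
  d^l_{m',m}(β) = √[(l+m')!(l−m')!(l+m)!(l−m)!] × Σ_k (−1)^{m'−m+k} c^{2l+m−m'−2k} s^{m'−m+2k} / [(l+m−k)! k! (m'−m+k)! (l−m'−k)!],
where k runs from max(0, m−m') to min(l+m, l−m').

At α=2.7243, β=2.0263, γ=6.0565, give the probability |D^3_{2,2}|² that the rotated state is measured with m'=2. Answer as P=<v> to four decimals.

P=0.0678

Split into d^3_{2,2}(β=2.0263) × two z-phases.
c=cos(2.0263/2)=0.529191, s=sin(2.0263/2)=0.848503; N=√[120·1·120·1]=120.000000
k∈{0,1} keeps every argument non-negative
  k=0: (−1)^0·120.0000/(120)·0.5292^6·0.8485^0 = +0.021962
  k=1: (−1)^1·120.0000/(24)·0.5292^4·0.8485^2 = -0.282309
d^3_{2,2}(2.0263) = +0.021962 -0.282309 = -0.260347
|D^3_{2,2}|² = |d^3_{2,2}(β)|² = (-0.260347)² = 0.067781 (the z-rotation phases have unit modulus)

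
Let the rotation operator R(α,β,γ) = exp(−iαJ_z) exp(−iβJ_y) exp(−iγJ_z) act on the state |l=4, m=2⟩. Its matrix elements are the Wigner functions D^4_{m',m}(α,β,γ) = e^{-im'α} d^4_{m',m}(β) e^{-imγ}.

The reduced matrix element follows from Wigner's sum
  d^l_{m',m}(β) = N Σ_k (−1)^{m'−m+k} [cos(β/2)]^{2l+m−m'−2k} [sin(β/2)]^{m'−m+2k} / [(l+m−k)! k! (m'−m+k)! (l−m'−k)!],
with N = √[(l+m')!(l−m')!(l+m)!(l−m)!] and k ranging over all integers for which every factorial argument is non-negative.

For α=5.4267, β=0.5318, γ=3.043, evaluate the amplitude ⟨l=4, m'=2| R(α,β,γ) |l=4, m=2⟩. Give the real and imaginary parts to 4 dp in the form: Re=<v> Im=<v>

Re=-0.0481 Im=0.1363

First d^4_{2,2}(β=0.5318), then the phase factors e^{-i(2)α} and e^{-i(2)γ}:
Half-angle: c=0.964856, s=0.262778. N=√(720·2·720·2)=1440.000000
The bounds max(0,m−m')=0 and min(l+m,l−m')=2 give 3 terms
  k=0: (−1)^0·1440.0000/(1440)·0.9649^8·0.2628^0 = +0.751106
  k=1: (−1)^1·1440.0000/(120)·0.9649^6·0.2628^2 = -0.668551
  k=2: (−1)^2·1440.0000/(96)·0.9649^4·0.2628^4 = +0.061986
d^4_{2,2}(0.5318) = +0.751106 -0.668551 +0.061986 = +0.144542
Phases: e^{-i·(2)·5.4267}=-0.141696+0.989910i, e^{-i·(2)·3.043}=+0.980622+0.195910i ⇒ D=-0.048116+0.136298i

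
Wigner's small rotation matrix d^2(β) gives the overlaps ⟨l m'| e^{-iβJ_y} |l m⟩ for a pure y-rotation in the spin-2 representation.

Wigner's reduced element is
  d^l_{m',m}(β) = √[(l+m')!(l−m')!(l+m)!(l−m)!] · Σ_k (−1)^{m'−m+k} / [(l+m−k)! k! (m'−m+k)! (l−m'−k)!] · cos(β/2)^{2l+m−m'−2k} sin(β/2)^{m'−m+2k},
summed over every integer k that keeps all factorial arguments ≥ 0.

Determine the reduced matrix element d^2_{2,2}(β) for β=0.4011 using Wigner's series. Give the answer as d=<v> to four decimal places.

d^2_{2,2}(β=0.4011) via Wigner's sum:
With c≡cos(β/2)=0.979957 and s≡sin(β/2)=0.199208, N=[24·1·24·1]^{1/2}=24.000000
k: max(0,(2)−(2))=0 … min(2+(2),2−(2))=0
  k=0: (−1)^0·24.0000/(24)·0.9800^4·0.1992^0 = +0.922207
d^2_{2,2}(0.4011) = +0.922207

d=0.9222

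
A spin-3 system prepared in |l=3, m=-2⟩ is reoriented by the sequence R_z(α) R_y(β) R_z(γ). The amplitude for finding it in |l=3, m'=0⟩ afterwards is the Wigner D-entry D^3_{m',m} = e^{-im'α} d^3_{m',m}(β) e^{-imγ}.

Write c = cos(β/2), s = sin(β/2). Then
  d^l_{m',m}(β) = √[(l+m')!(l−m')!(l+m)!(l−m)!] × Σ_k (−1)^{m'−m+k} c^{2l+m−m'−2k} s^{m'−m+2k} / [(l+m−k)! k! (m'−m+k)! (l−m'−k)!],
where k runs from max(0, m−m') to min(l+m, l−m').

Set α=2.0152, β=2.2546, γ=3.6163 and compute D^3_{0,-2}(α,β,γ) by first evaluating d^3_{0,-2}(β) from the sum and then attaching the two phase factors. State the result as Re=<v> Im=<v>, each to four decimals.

Re=-0.3026 Im=-0.4226

Split into d^3_{0,-2}(β=2.2546) × two z-phases.
c=cos(2.2546/2)=0.429100, s=sin(2.2546/2)=0.903257; N=√[6·6·1·120]=65.726707
k∈{0,1} keeps every argument non-negative
  k=0: (−1)^2·65.7267/(12)·0.4291^4·0.9033^2 = +0.151502
  k=1: (−1)^3·65.7267/(12)·0.4291^2·0.9033^4 = -0.671310
d^3_{0,-2}(2.2546) = +0.151502 -0.671310 = -0.519808
D = (+1.000000+0.000000i)·(-0.519808)·(+0.582159+0.813075i) = -0.302611-0.422643i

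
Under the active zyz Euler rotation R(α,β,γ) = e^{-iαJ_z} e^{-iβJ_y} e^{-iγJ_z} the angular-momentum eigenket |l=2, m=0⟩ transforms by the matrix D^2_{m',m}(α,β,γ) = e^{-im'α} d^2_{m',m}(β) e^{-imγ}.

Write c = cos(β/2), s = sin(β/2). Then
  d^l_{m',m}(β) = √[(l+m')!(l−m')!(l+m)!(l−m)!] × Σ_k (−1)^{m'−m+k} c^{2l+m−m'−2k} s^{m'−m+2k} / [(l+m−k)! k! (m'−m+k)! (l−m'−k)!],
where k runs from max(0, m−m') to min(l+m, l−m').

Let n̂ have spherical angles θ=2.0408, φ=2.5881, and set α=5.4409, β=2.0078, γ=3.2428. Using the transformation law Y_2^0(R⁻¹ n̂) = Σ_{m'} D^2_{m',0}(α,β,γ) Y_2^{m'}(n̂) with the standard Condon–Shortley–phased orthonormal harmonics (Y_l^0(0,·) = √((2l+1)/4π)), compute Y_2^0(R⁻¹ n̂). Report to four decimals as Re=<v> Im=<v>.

Re=0.0058 Im=0.0000

Need the full column D^2_{m',0} for m'=−2..2 at α=5.4409, β=2.0078, γ=3.2428.
cos(β/2)=0.537016, sin(β/2)=0.843572
d^2_{-2,0}: single k=2 term ⇒ +0.502684;  D = -0.057069-0.499434i
d^2_{-1,0}: k∈[1..2] ⇒ +0.320008 -0.789640 = -0.469633;  D = -0.312662+0.350424i
d^2_{0,0}: k∈[0..2] ⇒ +0.083167 -0.820879 +0.506394 = -0.231319;  D = -0.231319+0.000000i
d^2_{1,0}: k∈[0..1] ⇒ -0.320008 +0.789640 = +0.469633;  D = +0.312662+0.350424i
d^2_{2,0}: single k=0 term ⇒ +0.502684;  D = -0.057069+0.499434i
Y_2^{m'}(θ=2.0408,φ=2.5881) and Σ D·Y over m':
  (-0.0571-0.4994i)·(+0.1374+0.2746i)  (-0.3127+0.3504i)·(+0.2654+0.1640i)  (-0.2313+0.0000i)·(-0.1213+0.0000i)  (+0.3127+0.3504i)·(-0.2654+0.1640i)  (-0.0571+0.4994i)·(+0.1374-0.2746i)
Y_2^0(R⁻¹ n̂) = +0.005821+0.000000i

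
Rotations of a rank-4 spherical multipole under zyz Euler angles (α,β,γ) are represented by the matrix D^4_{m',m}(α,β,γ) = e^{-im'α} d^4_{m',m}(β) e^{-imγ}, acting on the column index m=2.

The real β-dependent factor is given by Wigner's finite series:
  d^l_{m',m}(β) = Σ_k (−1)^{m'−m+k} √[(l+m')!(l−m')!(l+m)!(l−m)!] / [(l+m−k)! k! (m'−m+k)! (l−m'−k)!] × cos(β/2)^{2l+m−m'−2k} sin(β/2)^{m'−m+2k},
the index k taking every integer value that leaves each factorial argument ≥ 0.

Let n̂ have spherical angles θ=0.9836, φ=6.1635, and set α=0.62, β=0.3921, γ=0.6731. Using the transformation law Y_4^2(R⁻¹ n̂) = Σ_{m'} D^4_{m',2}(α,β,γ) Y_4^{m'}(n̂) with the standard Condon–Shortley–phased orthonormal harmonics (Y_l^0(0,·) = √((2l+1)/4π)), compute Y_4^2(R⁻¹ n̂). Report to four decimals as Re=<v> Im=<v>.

Re=-0.4199 Im=0.0913

Need the full column D^4_{m',2} for m'=−4..4 at α=0.62, β=0.3921, γ=0.6731.
cos(β/2)=0.980844, sin(β/2)=0.194797
d^4_{-4,2}: single k=6 term ⇒ +0.000278;  D = +0.000118+0.000252i
d^4_{-3,2}: k∈[5..6] ⇒ +0.002971 -0.000039 = +0.002932;  D = +0.002553+0.001441i
d^4_{-2,2}: k∈[4..6] ⇒ +0.019990 -0.000631 +0.000002 = +0.019361;  D = +0.019252-0.002052i
d^4_{-1,2}: k∈[3..5] ⇒ +0.094898 -0.005615 +0.000044 = +0.089328;  D = +0.066791-0.059317i
d^4_{0,2}: k∈[2..4] ⇒ +0.320540 -0.033714 +0.000499 = +0.287325;  D = +0.063991-0.280108i
d^4_{1,2}: k∈[1..3] ⇒ +0.721799 -0.142347 +0.003743 = +0.583194;  D = -0.224635-0.538196i
d^4_{2,2}: k∈[0..2] ⇒ +0.856640 -0.405455 +0.019990 = +0.471175;  D = -0.400355-0.248440i
d^4_{3,2}: k∈[0..1] ⇒ -0.636567 +0.075323 = -0.561243;  D = +0.560073-0.036235i
d^4_{4,2}: single k=0 term ⇒ +0.178789;  D = -0.138502+0.113060i
Y_4^{m'}(θ=0.9836,φ=6.1635) and Σ D·Y over m':
  (+0.0001+0.0003i)·(+0.1887+0.0979i)  (+0.0026+0.0014i)·(+0.3746+0.1406i)  (+0.0193-0.0021i)·(+0.2587+0.0631i)  (+0.0668-0.0593i)·(-0.1844-0.0222i)  (+0.0640-0.2801i)·(-0.3079+0.0000i)  (-0.2246-0.5382i)·(+0.1844-0.0222i)  (-0.4004-0.2484i)·(+0.2587-0.0631i)  (+0.5601-0.0362i)·(-0.3746+0.1406i)  (-0.1385+0.1131i)·(+0.1887-0.0979i)
Y_4^2(R⁻¹ n̂) = -0.419869+0.091283i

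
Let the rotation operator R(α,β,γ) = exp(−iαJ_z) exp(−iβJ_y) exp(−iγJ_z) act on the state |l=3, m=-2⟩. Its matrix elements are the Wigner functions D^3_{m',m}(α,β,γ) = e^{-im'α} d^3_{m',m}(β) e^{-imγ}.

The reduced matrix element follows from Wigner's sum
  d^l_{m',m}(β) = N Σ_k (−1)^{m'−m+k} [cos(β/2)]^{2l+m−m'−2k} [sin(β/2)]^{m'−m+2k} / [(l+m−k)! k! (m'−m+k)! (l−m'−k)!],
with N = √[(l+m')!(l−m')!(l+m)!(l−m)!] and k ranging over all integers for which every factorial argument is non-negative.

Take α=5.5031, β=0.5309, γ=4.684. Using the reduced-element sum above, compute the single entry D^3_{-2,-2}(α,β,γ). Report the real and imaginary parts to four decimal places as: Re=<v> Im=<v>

Split into d^3_{-2,-2}(β=0.5309) × two z-phases.
c=cos(0.5309/2)=0.964975, s=sin(0.5309/2)=0.262344; N=√[1·120·1·120]=120.000000
Admissible k: 0..1 (factorial args all ≥0)
  k=0: (−1)^0·120.0000/(120)·0.9650^6·0.2623^0 = +0.807412
  k=1: (−1)^1·120.0000/(24)·0.9650^4·0.2623^2 = -0.298383
d^3_{-2,-2}(0.5309) = +0.807412 -0.298383 = +0.509029
D = (+0.010626-0.999944i)·(+0.509029)·(-0.998389+0.056747i) = +0.023484+0.508487i

Re=0.0235 Im=0.5085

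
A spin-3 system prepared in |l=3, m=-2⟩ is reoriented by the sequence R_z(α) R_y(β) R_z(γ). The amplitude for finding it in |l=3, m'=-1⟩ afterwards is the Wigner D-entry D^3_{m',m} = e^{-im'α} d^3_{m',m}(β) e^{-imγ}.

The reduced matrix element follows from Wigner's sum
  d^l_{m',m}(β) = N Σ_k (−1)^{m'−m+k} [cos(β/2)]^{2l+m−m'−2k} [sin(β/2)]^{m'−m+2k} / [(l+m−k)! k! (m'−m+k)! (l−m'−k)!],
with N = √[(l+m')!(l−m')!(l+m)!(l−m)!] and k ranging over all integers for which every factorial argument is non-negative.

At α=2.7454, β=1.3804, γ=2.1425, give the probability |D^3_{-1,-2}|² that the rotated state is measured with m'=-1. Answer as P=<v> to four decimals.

Split into d^3_{-1,-2}(β=1.3804) × two z-phases.
With c≡cos(β/2)=0.771119 and s≡sin(β/2)=0.636691, N=[2·24·1·120]^{1/2}=75.894664
k∈{0,1} keeps every argument non-negative
  k=0: (−1)^1·75.8947/(24)·0.7711^5·0.6367^1 = -0.548953
  k=1: (−1)^2·75.8947/(12)·0.7711^3·0.6367^3 = +0.748481
d^3_{-1,-2}(1.3804) = -0.548953 +0.748481 = +0.199528
|D^3_{-1,-2}|² = |d^3_{-1,-2}(β)|² = (+0.199528)² = 0.039811 (the z-rotation phases have unit modulus)

P=0.0398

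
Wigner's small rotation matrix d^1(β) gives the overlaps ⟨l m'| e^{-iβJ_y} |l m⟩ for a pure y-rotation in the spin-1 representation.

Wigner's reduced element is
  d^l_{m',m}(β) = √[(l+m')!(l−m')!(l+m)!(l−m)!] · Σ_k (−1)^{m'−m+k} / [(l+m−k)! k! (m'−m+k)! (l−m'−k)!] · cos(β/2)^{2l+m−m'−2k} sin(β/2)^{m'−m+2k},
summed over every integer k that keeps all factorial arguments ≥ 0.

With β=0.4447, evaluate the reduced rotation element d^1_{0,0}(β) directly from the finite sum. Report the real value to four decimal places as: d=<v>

d^1_{0,0}(β=0.4447) via Wigner's sum:
Half-angle: c=0.975382, s=0.220522. N=√(1·1·1·1)=1.000000
k∈{0,1} keeps every argument non-negative
  k=0: (−1)^0·1.0000/(1)·0.9754^2·0.2205^0 = +0.951370
  k=1: (−1)^1·1.0000/(1)·0.9754^0·0.2205^2 = -0.048630
d^1_{0,0}(0.4447) = +0.951370 -0.048630 = +0.902740

d=0.9027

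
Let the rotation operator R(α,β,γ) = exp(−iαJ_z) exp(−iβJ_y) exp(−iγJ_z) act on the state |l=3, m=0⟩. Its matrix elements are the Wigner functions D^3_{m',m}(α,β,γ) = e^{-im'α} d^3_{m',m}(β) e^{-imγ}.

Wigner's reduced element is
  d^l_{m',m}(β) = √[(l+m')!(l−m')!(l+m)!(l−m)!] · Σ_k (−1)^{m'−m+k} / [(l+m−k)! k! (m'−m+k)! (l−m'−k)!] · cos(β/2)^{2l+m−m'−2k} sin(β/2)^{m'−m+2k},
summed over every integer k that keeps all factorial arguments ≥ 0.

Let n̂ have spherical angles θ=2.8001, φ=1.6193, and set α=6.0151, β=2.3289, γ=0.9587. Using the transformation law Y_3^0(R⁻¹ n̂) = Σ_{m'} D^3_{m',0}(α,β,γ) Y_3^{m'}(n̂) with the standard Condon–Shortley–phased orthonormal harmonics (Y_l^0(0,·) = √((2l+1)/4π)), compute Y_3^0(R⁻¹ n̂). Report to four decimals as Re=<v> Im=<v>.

Need the full column D^3_{m',0} for m'=−3..3 at α=6.0151, β=2.3289, γ=0.9587.
cos(β/2)=0.395256, sin(β/2)=0.918571
d^3_{-3,0}: single k=3 term ⇒ +0.214037;  D = +0.148466-0.154174i
d^3_{-2,0}: k∈[2..3] ⇒ +0.112797 -0.609212 = -0.496414;  D = -0.426753+0.253592i
d^3_{-1,0}: k∈[1..3] ⇒ +0.030697 -0.497376 +0.895432 = +0.428753;  D = +0.413438-0.113571i
d^3_{0,0}: k∈[0..3] ⇒ +0.003813 -0.185345 +1.001037 -0.600726 = +0.218779;  D = +0.218779+0.000000i
d^3_{1,0}: k∈[0..2] ⇒ -0.030697 +0.497376 -0.895432 = -0.428753;  D = -0.413438-0.113571i
d^3_{2,0}: k∈[0..1] ⇒ +0.112797 -0.609212 = -0.496414;  D = -0.426753-0.253592i
d^3_{3,0}: single k=0 term ⇒ -0.214037;  D = -0.148466-0.154174i
Y_3^{m'}(θ=2.8001,φ=1.6193) and Σ D·Y over m':
  (+0.1485-0.1542i)·(+0.0023+0.0155i)  (-0.4268+0.2536i)·(+0.1075-0.0105i)  (+0.4134-0.1136i)·(-0.0180-0.3718i)  (+0.2188+0.0000i)·(-0.5061+0.0000i)  (-0.4134-0.1136i)·(+0.0180-0.3718i)  (-0.4268-0.2536i)·(+0.1075+0.0105i)  (-0.1485-0.1542i)·(-0.0023+0.0155i)
Y_3^0(R⁻¹ n̂) = -0.291076-0.000000i

Re=-0.2911 Im=0.0000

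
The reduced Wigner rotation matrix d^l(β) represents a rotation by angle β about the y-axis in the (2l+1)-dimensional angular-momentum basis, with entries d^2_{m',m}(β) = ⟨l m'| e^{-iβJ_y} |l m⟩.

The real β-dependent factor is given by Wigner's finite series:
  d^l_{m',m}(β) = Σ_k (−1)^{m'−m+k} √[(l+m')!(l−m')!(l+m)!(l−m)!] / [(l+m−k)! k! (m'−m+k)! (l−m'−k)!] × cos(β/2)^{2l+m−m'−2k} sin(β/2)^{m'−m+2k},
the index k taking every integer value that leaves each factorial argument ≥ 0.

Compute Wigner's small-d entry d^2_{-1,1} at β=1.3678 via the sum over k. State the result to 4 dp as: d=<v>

d=0.5602

d^2_{-1,1}(β=1.3678) via Wigner's sum:
With c≡cos(β/2)=0.775115 and s≡sin(β/2)=0.631821, N=[1·6·6·1]^{1/2}=6.000000
The bounds max(0,m−m')=2 and min(l+m,l−m')=3 give 2 terms
  k=2: (−1)^0·6.0000/(2)·0.7751^2·0.6318^2 = +0.719517
  k=3: (−1)^1·6.0000/(6)·0.7751^0·0.6318^4 = -0.159359
d^2_{-1,1}(1.3678) = +0.719517 -0.159359 = +0.560158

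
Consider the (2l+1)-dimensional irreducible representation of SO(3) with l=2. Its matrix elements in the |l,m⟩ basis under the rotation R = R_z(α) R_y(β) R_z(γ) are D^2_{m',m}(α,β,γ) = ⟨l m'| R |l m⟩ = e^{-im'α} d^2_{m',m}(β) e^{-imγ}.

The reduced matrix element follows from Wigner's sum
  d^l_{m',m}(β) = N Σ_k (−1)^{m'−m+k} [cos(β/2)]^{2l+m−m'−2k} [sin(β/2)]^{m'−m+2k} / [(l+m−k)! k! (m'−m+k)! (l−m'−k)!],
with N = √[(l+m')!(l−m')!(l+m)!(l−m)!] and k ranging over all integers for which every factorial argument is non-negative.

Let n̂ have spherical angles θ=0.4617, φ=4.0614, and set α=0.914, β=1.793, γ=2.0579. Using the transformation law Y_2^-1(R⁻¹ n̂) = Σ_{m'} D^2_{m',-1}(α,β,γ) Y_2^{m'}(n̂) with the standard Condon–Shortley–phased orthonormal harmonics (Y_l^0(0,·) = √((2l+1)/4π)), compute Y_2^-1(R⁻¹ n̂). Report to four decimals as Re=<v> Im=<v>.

Re=-0.1760 Im=0.3349

Need the full column D^2_{m',-1} for m'=−2..2 at α=0.914, β=1.793, γ=2.0579.
cos(β/2)=0.624348, sin(β/2)=0.781146
d^2_{-2,-1}: single k=1 term ⇒ +0.380226;  D = -0.279678-0.257589i
d^2_{-1,-1}: k∈[0..1] ⇒ +0.151952 -0.713575 = -0.561623;  D = +0.553556-0.094847i
d^2_{0,-1}: k∈[0..1] ⇒ -0.465680 +0.728953 = +0.263273;  D = -0.123230+0.232652i
d^2_{1,-1}: k∈[0..1] ⇒ +0.713575 -0.372332 = +0.341243;  D = +0.141291+0.310618i
d^2_{2,-1}: single k=0 term ⇒ -0.595188;  D = -0.579528-0.135631i
Y_2^{m'}(θ=0.4617,φ=4.0614) and Σ D·Y over m':
  (-0.2797-0.2576i)·(-0.0204-0.0739i)  (+0.5536-0.0948i)·(-0.1867+0.2451i)  (-0.1232+0.2327i)·(+0.4430+0.0000i)  (+0.1413+0.3106i)·(+0.1867+0.2451i)  (-0.5795-0.1356i)·(-0.0204+0.0739i)
Y_2^-1(R⁻¹ n̂) = -0.175973+0.334927i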